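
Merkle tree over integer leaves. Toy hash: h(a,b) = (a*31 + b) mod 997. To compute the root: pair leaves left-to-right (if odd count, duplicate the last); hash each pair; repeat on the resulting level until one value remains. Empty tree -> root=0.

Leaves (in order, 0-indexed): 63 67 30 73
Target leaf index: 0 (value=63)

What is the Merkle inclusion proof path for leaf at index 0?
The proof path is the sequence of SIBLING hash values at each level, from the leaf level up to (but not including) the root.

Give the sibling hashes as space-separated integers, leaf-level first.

L0 (leaves): [63, 67, 30, 73], target index=0
L1: h(63,67)=(63*31+67)%997=26 [pair 0] h(30,73)=(30*31+73)%997=6 [pair 1] -> [26, 6]
  Sibling for proof at L0: 67
L2: h(26,6)=(26*31+6)%997=812 [pair 0] -> [812]
  Sibling for proof at L1: 6
Root: 812
Proof path (sibling hashes from leaf to root): [67, 6]

Answer: 67 6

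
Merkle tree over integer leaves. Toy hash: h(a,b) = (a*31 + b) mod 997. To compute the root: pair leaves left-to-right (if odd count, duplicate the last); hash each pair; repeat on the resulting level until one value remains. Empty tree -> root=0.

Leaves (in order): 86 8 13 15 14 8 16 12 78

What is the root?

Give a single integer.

Answer: 173

Derivation:
L0: [86, 8, 13, 15, 14, 8, 16, 12, 78]
L1: h(86,8)=(86*31+8)%997=680 h(13,15)=(13*31+15)%997=418 h(14,8)=(14*31+8)%997=442 h(16,12)=(16*31+12)%997=508 h(78,78)=(78*31+78)%997=502 -> [680, 418, 442, 508, 502]
L2: h(680,418)=(680*31+418)%997=561 h(442,508)=(442*31+508)%997=252 h(502,502)=(502*31+502)%997=112 -> [561, 252, 112]
L3: h(561,252)=(561*31+252)%997=694 h(112,112)=(112*31+112)%997=593 -> [694, 593]
L4: h(694,593)=(694*31+593)%997=173 -> [173]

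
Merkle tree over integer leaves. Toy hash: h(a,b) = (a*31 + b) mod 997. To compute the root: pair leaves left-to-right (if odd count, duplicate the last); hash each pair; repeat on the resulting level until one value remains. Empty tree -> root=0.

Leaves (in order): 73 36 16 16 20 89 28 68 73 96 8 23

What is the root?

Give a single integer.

L0: [73, 36, 16, 16, 20, 89, 28, 68, 73, 96, 8, 23]
L1: h(73,36)=(73*31+36)%997=305 h(16,16)=(16*31+16)%997=512 h(20,89)=(20*31+89)%997=709 h(28,68)=(28*31+68)%997=936 h(73,96)=(73*31+96)%997=365 h(8,23)=(8*31+23)%997=271 -> [305, 512, 709, 936, 365, 271]
L2: h(305,512)=(305*31+512)%997=994 h(709,936)=(709*31+936)%997=981 h(365,271)=(365*31+271)%997=619 -> [994, 981, 619]
L3: h(994,981)=(994*31+981)%997=888 h(619,619)=(619*31+619)%997=865 -> [888, 865]
L4: h(888,865)=(888*31+865)%997=477 -> [477]

Answer: 477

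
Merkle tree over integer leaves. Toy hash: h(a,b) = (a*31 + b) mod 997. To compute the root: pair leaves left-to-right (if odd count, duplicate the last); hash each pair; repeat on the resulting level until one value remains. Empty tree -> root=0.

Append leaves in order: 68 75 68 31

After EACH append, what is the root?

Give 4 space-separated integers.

Answer: 68 189 59 22

Derivation:
After append 68 (leaves=[68]):
  L0: [68]
  root=68
After append 75 (leaves=[68, 75]):
  L0: [68, 75]
  L1: h(68,75)=(68*31+75)%997=189 -> [189]
  root=189
After append 68 (leaves=[68, 75, 68]):
  L0: [68, 75, 68]
  L1: h(68,75)=(68*31+75)%997=189 h(68,68)=(68*31+68)%997=182 -> [189, 182]
  L2: h(189,182)=(189*31+182)%997=59 -> [59]
  root=59
After append 31 (leaves=[68, 75, 68, 31]):
  L0: [68, 75, 68, 31]
  L1: h(68,75)=(68*31+75)%997=189 h(68,31)=(68*31+31)%997=145 -> [189, 145]
  L2: h(189,145)=(189*31+145)%997=22 -> [22]
  root=22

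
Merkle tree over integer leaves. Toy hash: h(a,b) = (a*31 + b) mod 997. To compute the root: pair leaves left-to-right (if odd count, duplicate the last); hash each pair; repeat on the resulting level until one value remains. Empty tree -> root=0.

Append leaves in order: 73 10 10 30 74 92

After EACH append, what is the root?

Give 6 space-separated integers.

After append 73 (leaves=[73]):
  L0: [73]
  root=73
After append 10 (leaves=[73, 10]):
  L0: [73, 10]
  L1: h(73,10)=(73*31+10)%997=279 -> [279]
  root=279
After append 10 (leaves=[73, 10, 10]):
  L0: [73, 10, 10]
  L1: h(73,10)=(73*31+10)%997=279 h(10,10)=(10*31+10)%997=320 -> [279, 320]
  L2: h(279,320)=(279*31+320)%997=993 -> [993]
  root=993
After append 30 (leaves=[73, 10, 10, 30]):
  L0: [73, 10, 10, 30]
  L1: h(73,10)=(73*31+10)%997=279 h(10,30)=(10*31+30)%997=340 -> [279, 340]
  L2: h(279,340)=(279*31+340)%997=16 -> [16]
  root=16
After append 74 (leaves=[73, 10, 10, 30, 74]):
  L0: [73, 10, 10, 30, 74]
  L1: h(73,10)=(73*31+10)%997=279 h(10,30)=(10*31+30)%997=340 h(74,74)=(74*31+74)%997=374 -> [279, 340, 374]
  L2: h(279,340)=(279*31+340)%997=16 h(374,374)=(374*31+374)%997=4 -> [16, 4]
  L3: h(16,4)=(16*31+4)%997=500 -> [500]
  root=500
After append 92 (leaves=[73, 10, 10, 30, 74, 92]):
  L0: [73, 10, 10, 30, 74, 92]
  L1: h(73,10)=(73*31+10)%997=279 h(10,30)=(10*31+30)%997=340 h(74,92)=(74*31+92)%997=392 -> [279, 340, 392]
  L2: h(279,340)=(279*31+340)%997=16 h(392,392)=(392*31+392)%997=580 -> [16, 580]
  L3: h(16,580)=(16*31+580)%997=79 -> [79]
  root=79

Answer: 73 279 993 16 500 79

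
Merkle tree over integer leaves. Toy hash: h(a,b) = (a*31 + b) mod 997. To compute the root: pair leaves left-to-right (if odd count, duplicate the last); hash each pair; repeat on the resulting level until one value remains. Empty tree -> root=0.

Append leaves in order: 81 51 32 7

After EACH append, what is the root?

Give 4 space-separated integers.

Answer: 81 568 686 661

Derivation:
After append 81 (leaves=[81]):
  L0: [81]
  root=81
After append 51 (leaves=[81, 51]):
  L0: [81, 51]
  L1: h(81,51)=(81*31+51)%997=568 -> [568]
  root=568
After append 32 (leaves=[81, 51, 32]):
  L0: [81, 51, 32]
  L1: h(81,51)=(81*31+51)%997=568 h(32,32)=(32*31+32)%997=27 -> [568, 27]
  L2: h(568,27)=(568*31+27)%997=686 -> [686]
  root=686
After append 7 (leaves=[81, 51, 32, 7]):
  L0: [81, 51, 32, 7]
  L1: h(81,51)=(81*31+51)%997=568 h(32,7)=(32*31+7)%997=2 -> [568, 2]
  L2: h(568,2)=(568*31+2)%997=661 -> [661]
  root=661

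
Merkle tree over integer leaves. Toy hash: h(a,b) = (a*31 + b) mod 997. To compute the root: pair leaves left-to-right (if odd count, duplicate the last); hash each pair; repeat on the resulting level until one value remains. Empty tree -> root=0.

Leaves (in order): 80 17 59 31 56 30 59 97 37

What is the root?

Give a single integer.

L0: [80, 17, 59, 31, 56, 30, 59, 97, 37]
L1: h(80,17)=(80*31+17)%997=503 h(59,31)=(59*31+31)%997=863 h(56,30)=(56*31+30)%997=769 h(59,97)=(59*31+97)%997=929 h(37,37)=(37*31+37)%997=187 -> [503, 863, 769, 929, 187]
L2: h(503,863)=(503*31+863)%997=504 h(769,929)=(769*31+929)%997=840 h(187,187)=(187*31+187)%997=2 -> [504, 840, 2]
L3: h(504,840)=(504*31+840)%997=512 h(2,2)=(2*31+2)%997=64 -> [512, 64]
L4: h(512,64)=(512*31+64)%997=981 -> [981]

Answer: 981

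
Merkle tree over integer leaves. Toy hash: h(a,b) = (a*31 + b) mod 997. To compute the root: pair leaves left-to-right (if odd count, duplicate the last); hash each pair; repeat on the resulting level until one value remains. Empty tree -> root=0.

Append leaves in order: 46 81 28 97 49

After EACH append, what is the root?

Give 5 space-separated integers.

Answer: 46 510 754 823 914

Derivation:
After append 46 (leaves=[46]):
  L0: [46]
  root=46
After append 81 (leaves=[46, 81]):
  L0: [46, 81]
  L1: h(46,81)=(46*31+81)%997=510 -> [510]
  root=510
After append 28 (leaves=[46, 81, 28]):
  L0: [46, 81, 28]
  L1: h(46,81)=(46*31+81)%997=510 h(28,28)=(28*31+28)%997=896 -> [510, 896]
  L2: h(510,896)=(510*31+896)%997=754 -> [754]
  root=754
After append 97 (leaves=[46, 81, 28, 97]):
  L0: [46, 81, 28, 97]
  L1: h(46,81)=(46*31+81)%997=510 h(28,97)=(28*31+97)%997=965 -> [510, 965]
  L2: h(510,965)=(510*31+965)%997=823 -> [823]
  root=823
After append 49 (leaves=[46, 81, 28, 97, 49]):
  L0: [46, 81, 28, 97, 49]
  L1: h(46,81)=(46*31+81)%997=510 h(28,97)=(28*31+97)%997=965 h(49,49)=(49*31+49)%997=571 -> [510, 965, 571]
  L2: h(510,965)=(510*31+965)%997=823 h(571,571)=(571*31+571)%997=326 -> [823, 326]
  L3: h(823,326)=(823*31+326)%997=914 -> [914]
  root=914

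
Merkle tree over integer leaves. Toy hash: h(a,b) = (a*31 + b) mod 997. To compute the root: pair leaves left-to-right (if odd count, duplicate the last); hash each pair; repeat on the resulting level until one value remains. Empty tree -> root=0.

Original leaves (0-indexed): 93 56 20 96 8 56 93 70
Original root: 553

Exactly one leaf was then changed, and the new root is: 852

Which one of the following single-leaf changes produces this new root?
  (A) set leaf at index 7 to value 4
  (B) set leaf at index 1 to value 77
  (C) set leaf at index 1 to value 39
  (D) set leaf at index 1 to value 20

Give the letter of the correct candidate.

Answer: D

Derivation:
Original leaves: [93, 56, 20, 96, 8, 56, 93, 70]
Target new root: 852
Try each candidate change and compute the resulting root:
Candidate A: set leaf[7] = 4 -> leaves = [93, 56, 20, 96, 8, 56, 93, 4]
  L0: [93, 56, 20, 96, 8, 56, 93, 4]
  L1: h(93,56)=(93*31+56)%997=945 h(20,96)=(20*31+96)%997=716 h(8,56)=(8*31+56)%997=304 h(93,4)=(93*31+4)%997=893 -> [945, 716, 304, 893]
  L2: h(945,716)=(945*31+716)%997=101 h(304,893)=(304*31+893)%997=347 -> [101, 347]
  L3: h(101,347)=(101*31+347)%997=487 -> [487]
  root = 487 != target 852
Candidate B: set leaf[1] = 77 -> leaves = [93, 77, 20, 96, 8, 56, 93, 70]
  L0: [93, 77, 20, 96, 8, 56, 93, 70]
  L1: h(93,77)=(93*31+77)%997=966 h(20,96)=(20*31+96)%997=716 h(8,56)=(8*31+56)%997=304 h(93,70)=(93*31+70)%997=959 -> [966, 716, 304, 959]
  L2: h(966,716)=(966*31+716)%997=752 h(304,959)=(304*31+959)%997=413 -> [752, 413]
  L3: h(752,413)=(752*31+413)%997=794 -> [794]
  root = 794 != target 852
Candidate C: set leaf[1] = 39 -> leaves = [93, 39, 20, 96, 8, 56, 93, 70]
  L0: [93, 39, 20, 96, 8, 56, 93, 70]
  L1: h(93,39)=(93*31+39)%997=928 h(20,96)=(20*31+96)%997=716 h(8,56)=(8*31+56)%997=304 h(93,70)=(93*31+70)%997=959 -> [928, 716, 304, 959]
  L2: h(928,716)=(928*31+716)%997=571 h(304,959)=(304*31+959)%997=413 -> [571, 413]
  L3: h(571,413)=(571*31+413)%997=168 -> [168]
  root = 168 != target 852
Candidate D: set leaf[1] = 20 -> leaves = [93, 20, 20, 96, 8, 56, 93, 70]
  L0: [93, 20, 20, 96, 8, 56, 93, 70]
  L1: h(93,20)=(93*31+20)%997=909 h(20,96)=(20*31+96)%997=716 h(8,56)=(8*31+56)%997=304 h(93,70)=(93*31+70)%997=959 -> [909, 716, 304, 959]
  L2: h(909,716)=(909*31+716)%997=979 h(304,959)=(304*31+959)%997=413 -> [979, 413]
  L3: h(979,413)=(979*31+413)%997=852 -> [852]
  root = 852 == target 852  ** MATCH **
Candidate D produces the target root.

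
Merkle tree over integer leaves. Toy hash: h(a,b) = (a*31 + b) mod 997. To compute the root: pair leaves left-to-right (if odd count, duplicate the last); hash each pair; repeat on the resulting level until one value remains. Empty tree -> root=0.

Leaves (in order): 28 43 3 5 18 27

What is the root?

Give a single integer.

L0: [28, 43, 3, 5, 18, 27]
L1: h(28,43)=(28*31+43)%997=911 h(3,5)=(3*31+5)%997=98 h(18,27)=(18*31+27)%997=585 -> [911, 98, 585]
L2: h(911,98)=(911*31+98)%997=423 h(585,585)=(585*31+585)%997=774 -> [423, 774]
L3: h(423,774)=(423*31+774)%997=926 -> [926]

Answer: 926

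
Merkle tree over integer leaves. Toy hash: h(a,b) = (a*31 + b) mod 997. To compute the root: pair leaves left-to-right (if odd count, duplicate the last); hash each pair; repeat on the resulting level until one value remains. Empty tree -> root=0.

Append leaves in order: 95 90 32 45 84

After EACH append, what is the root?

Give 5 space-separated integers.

Answer: 95 44 394 407 927

Derivation:
After append 95 (leaves=[95]):
  L0: [95]
  root=95
After append 90 (leaves=[95, 90]):
  L0: [95, 90]
  L1: h(95,90)=(95*31+90)%997=44 -> [44]
  root=44
After append 32 (leaves=[95, 90, 32]):
  L0: [95, 90, 32]
  L1: h(95,90)=(95*31+90)%997=44 h(32,32)=(32*31+32)%997=27 -> [44, 27]
  L2: h(44,27)=(44*31+27)%997=394 -> [394]
  root=394
After append 45 (leaves=[95, 90, 32, 45]):
  L0: [95, 90, 32, 45]
  L1: h(95,90)=(95*31+90)%997=44 h(32,45)=(32*31+45)%997=40 -> [44, 40]
  L2: h(44,40)=(44*31+40)%997=407 -> [407]
  root=407
After append 84 (leaves=[95, 90, 32, 45, 84]):
  L0: [95, 90, 32, 45, 84]
  L1: h(95,90)=(95*31+90)%997=44 h(32,45)=(32*31+45)%997=40 h(84,84)=(84*31+84)%997=694 -> [44, 40, 694]
  L2: h(44,40)=(44*31+40)%997=407 h(694,694)=(694*31+694)%997=274 -> [407, 274]
  L3: h(407,274)=(407*31+274)%997=927 -> [927]
  root=927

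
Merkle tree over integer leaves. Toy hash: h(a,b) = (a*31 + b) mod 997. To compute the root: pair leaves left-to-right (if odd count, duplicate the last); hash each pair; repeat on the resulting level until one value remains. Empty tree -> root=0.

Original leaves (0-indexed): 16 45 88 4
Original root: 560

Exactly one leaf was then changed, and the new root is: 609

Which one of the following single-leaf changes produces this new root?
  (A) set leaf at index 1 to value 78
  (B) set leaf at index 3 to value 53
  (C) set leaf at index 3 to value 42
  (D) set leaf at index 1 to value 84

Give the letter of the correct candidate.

Answer: B

Derivation:
Original leaves: [16, 45, 88, 4]
Target new root: 609
Try each candidate change and compute the resulting root:
Candidate A: set leaf[1] = 78 -> leaves = [16, 78, 88, 4]
  L0: [16, 78, 88, 4]
  L1: h(16,78)=(16*31+78)%997=574 h(88,4)=(88*31+4)%997=738 -> [574, 738]
  L2: h(574,738)=(574*31+738)%997=586 -> [586]
  root = 586 != target 609
Candidate B: set leaf[3] = 53 -> leaves = [16, 45, 88, 53]
  L0: [16, 45, 88, 53]
  L1: h(16,45)=(16*31+45)%997=541 h(88,53)=(88*31+53)%997=787 -> [541, 787]
  L2: h(541,787)=(541*31+787)%997=609 -> [609]
  root = 609 == target 609  ** MATCH **
Candidate C: set leaf[3] = 42 -> leaves = [16, 45, 88, 42]
  L0: [16, 45, 88, 42]
  L1: h(16,45)=(16*31+45)%997=541 h(88,42)=(88*31+42)%997=776 -> [541, 776]
  L2: h(541,776)=(541*31+776)%997=598 -> [598]
  root = 598 != target 609
Candidate D: set leaf[1] = 84 -> leaves = [16, 84, 88, 4]
  L0: [16, 84, 88, 4]
  L1: h(16,84)=(16*31+84)%997=580 h(88,4)=(88*31+4)%997=738 -> [580, 738]
  L2: h(580,738)=(580*31+738)%997=772 -> [772]
  root = 772 != target 609
Candidate B produces the target root.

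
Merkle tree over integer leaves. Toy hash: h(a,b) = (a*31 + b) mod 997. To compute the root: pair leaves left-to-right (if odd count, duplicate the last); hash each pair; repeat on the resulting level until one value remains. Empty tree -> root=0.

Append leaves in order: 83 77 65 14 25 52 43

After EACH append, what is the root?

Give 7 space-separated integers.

Answer: 83 656 482 431 78 942 494

Derivation:
After append 83 (leaves=[83]):
  L0: [83]
  root=83
After append 77 (leaves=[83, 77]):
  L0: [83, 77]
  L1: h(83,77)=(83*31+77)%997=656 -> [656]
  root=656
After append 65 (leaves=[83, 77, 65]):
  L0: [83, 77, 65]
  L1: h(83,77)=(83*31+77)%997=656 h(65,65)=(65*31+65)%997=86 -> [656, 86]
  L2: h(656,86)=(656*31+86)%997=482 -> [482]
  root=482
After append 14 (leaves=[83, 77, 65, 14]):
  L0: [83, 77, 65, 14]
  L1: h(83,77)=(83*31+77)%997=656 h(65,14)=(65*31+14)%997=35 -> [656, 35]
  L2: h(656,35)=(656*31+35)%997=431 -> [431]
  root=431
After append 25 (leaves=[83, 77, 65, 14, 25]):
  L0: [83, 77, 65, 14, 25]
  L1: h(83,77)=(83*31+77)%997=656 h(65,14)=(65*31+14)%997=35 h(25,25)=(25*31+25)%997=800 -> [656, 35, 800]
  L2: h(656,35)=(656*31+35)%997=431 h(800,800)=(800*31+800)%997=675 -> [431, 675]
  L3: h(431,675)=(431*31+675)%997=78 -> [78]
  root=78
After append 52 (leaves=[83, 77, 65, 14, 25, 52]):
  L0: [83, 77, 65, 14, 25, 52]
  L1: h(83,77)=(83*31+77)%997=656 h(65,14)=(65*31+14)%997=35 h(25,52)=(25*31+52)%997=827 -> [656, 35, 827]
  L2: h(656,35)=(656*31+35)%997=431 h(827,827)=(827*31+827)%997=542 -> [431, 542]
  L3: h(431,542)=(431*31+542)%997=942 -> [942]
  root=942
After append 43 (leaves=[83, 77, 65, 14, 25, 52, 43]):
  L0: [83, 77, 65, 14, 25, 52, 43]
  L1: h(83,77)=(83*31+77)%997=656 h(65,14)=(65*31+14)%997=35 h(25,52)=(25*31+52)%997=827 h(43,43)=(43*31+43)%997=379 -> [656, 35, 827, 379]
  L2: h(656,35)=(656*31+35)%997=431 h(827,379)=(827*31+379)%997=94 -> [431, 94]
  L3: h(431,94)=(431*31+94)%997=494 -> [494]
  root=494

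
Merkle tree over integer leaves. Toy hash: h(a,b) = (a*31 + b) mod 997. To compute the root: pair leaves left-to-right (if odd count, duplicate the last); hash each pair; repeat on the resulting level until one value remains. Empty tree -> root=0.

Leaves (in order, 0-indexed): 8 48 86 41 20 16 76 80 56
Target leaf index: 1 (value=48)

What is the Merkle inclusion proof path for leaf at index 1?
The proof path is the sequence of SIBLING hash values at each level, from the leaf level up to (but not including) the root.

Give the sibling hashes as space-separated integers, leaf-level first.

L0 (leaves): [8, 48, 86, 41, 20, 16, 76, 80, 56], target index=1
L1: h(8,48)=(8*31+48)%997=296 [pair 0] h(86,41)=(86*31+41)%997=713 [pair 1] h(20,16)=(20*31+16)%997=636 [pair 2] h(76,80)=(76*31+80)%997=442 [pair 3] h(56,56)=(56*31+56)%997=795 [pair 4] -> [296, 713, 636, 442, 795]
  Sibling for proof at L0: 8
L2: h(296,713)=(296*31+713)%997=916 [pair 0] h(636,442)=(636*31+442)%997=218 [pair 1] h(795,795)=(795*31+795)%997=515 [pair 2] -> [916, 218, 515]
  Sibling for proof at L1: 713
L3: h(916,218)=(916*31+218)%997=698 [pair 0] h(515,515)=(515*31+515)%997=528 [pair 1] -> [698, 528]
  Sibling for proof at L2: 218
L4: h(698,528)=(698*31+528)%997=232 [pair 0] -> [232]
  Sibling for proof at L3: 528
Root: 232
Proof path (sibling hashes from leaf to root): [8, 713, 218, 528]

Answer: 8 713 218 528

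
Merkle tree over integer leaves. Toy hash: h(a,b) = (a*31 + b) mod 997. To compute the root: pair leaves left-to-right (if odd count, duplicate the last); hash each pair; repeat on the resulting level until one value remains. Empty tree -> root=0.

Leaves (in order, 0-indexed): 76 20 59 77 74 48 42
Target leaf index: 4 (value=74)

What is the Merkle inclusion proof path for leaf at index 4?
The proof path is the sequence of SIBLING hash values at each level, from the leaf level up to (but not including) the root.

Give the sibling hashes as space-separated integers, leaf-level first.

L0 (leaves): [76, 20, 59, 77, 74, 48, 42], target index=4
L1: h(76,20)=(76*31+20)%997=382 [pair 0] h(59,77)=(59*31+77)%997=909 [pair 1] h(74,48)=(74*31+48)%997=348 [pair 2] h(42,42)=(42*31+42)%997=347 [pair 3] -> [382, 909, 348, 347]
  Sibling for proof at L0: 48
L2: h(382,909)=(382*31+909)%997=787 [pair 0] h(348,347)=(348*31+347)%997=168 [pair 1] -> [787, 168]
  Sibling for proof at L1: 347
L3: h(787,168)=(787*31+168)%997=637 [pair 0] -> [637]
  Sibling for proof at L2: 787
Root: 637
Proof path (sibling hashes from leaf to root): [48, 347, 787]

Answer: 48 347 787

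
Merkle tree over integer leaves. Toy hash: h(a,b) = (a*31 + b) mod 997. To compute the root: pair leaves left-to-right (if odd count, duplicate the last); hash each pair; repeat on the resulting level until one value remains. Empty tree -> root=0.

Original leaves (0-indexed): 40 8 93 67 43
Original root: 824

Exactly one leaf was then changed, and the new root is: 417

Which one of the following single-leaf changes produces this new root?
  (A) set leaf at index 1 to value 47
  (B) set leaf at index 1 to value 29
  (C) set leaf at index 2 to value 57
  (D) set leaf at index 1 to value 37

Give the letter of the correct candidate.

Answer: A

Derivation:
Original leaves: [40, 8, 93, 67, 43]
Target new root: 417
Try each candidate change and compute the resulting root:
Candidate A: set leaf[1] = 47 -> leaves = [40, 47, 93, 67, 43]
  L0: [40, 47, 93, 67, 43]
  L1: h(40,47)=(40*31+47)%997=290 h(93,67)=(93*31+67)%997=956 h(43,43)=(43*31+43)%997=379 -> [290, 956, 379]
  L2: h(290,956)=(290*31+956)%997=973 h(379,379)=(379*31+379)%997=164 -> [973, 164]
  L3: h(973,164)=(973*31+164)%997=417 -> [417]
  root = 417 == target 417  ** MATCH **
Candidate B: set leaf[1] = 29 -> leaves = [40, 29, 93, 67, 43]
  L0: [40, 29, 93, 67, 43]
  L1: h(40,29)=(40*31+29)%997=272 h(93,67)=(93*31+67)%997=956 h(43,43)=(43*31+43)%997=379 -> [272, 956, 379]
  L2: h(272,956)=(272*31+956)%997=415 h(379,379)=(379*31+379)%997=164 -> [415, 164]
  L3: h(415,164)=(415*31+164)%997=68 -> [68]
  root = 68 != target 417
Candidate C: set leaf[2] = 57 -> leaves = [40, 8, 57, 67, 43]
  L0: [40, 8, 57, 67, 43]
  L1: h(40,8)=(40*31+8)%997=251 h(57,67)=(57*31+67)%997=837 h(43,43)=(43*31+43)%997=379 -> [251, 837, 379]
  L2: h(251,837)=(251*31+837)%997=642 h(379,379)=(379*31+379)%997=164 -> [642, 164]
  L3: h(642,164)=(642*31+164)%997=126 -> [126]
  root = 126 != target 417
Candidate D: set leaf[1] = 37 -> leaves = [40, 37, 93, 67, 43]
  L0: [40, 37, 93, 67, 43]
  L1: h(40,37)=(40*31+37)%997=280 h(93,67)=(93*31+67)%997=956 h(43,43)=(43*31+43)%997=379 -> [280, 956, 379]
  L2: h(280,956)=(280*31+956)%997=663 h(379,379)=(379*31+379)%997=164 -> [663, 164]
  L3: h(663,164)=(663*31+164)%997=777 -> [777]
  root = 777 != target 417
Candidate A produces the target root.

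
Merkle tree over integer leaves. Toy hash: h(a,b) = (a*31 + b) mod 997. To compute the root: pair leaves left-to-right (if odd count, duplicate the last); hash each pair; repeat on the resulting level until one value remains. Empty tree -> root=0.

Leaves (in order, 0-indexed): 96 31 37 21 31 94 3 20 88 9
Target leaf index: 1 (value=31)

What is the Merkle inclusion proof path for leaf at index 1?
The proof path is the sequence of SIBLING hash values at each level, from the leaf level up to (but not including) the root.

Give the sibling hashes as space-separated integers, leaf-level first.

L0 (leaves): [96, 31, 37, 21, 31, 94, 3, 20, 88, 9], target index=1
L1: h(96,31)=(96*31+31)%997=16 [pair 0] h(37,21)=(37*31+21)%997=171 [pair 1] h(31,94)=(31*31+94)%997=58 [pair 2] h(3,20)=(3*31+20)%997=113 [pair 3] h(88,9)=(88*31+9)%997=743 [pair 4] -> [16, 171, 58, 113, 743]
  Sibling for proof at L0: 96
L2: h(16,171)=(16*31+171)%997=667 [pair 0] h(58,113)=(58*31+113)%997=914 [pair 1] h(743,743)=(743*31+743)%997=845 [pair 2] -> [667, 914, 845]
  Sibling for proof at L1: 171
L3: h(667,914)=(667*31+914)%997=654 [pair 0] h(845,845)=(845*31+845)%997=121 [pair 1] -> [654, 121]
  Sibling for proof at L2: 914
L4: h(654,121)=(654*31+121)%997=455 [pair 0] -> [455]
  Sibling for proof at L3: 121
Root: 455
Proof path (sibling hashes from leaf to root): [96, 171, 914, 121]

Answer: 96 171 914 121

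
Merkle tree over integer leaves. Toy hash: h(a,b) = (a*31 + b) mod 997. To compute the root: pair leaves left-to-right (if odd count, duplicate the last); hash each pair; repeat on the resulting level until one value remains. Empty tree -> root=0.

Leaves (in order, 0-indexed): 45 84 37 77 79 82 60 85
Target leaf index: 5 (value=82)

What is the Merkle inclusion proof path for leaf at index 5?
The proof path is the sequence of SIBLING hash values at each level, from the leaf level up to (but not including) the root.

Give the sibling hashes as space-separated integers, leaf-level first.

L0 (leaves): [45, 84, 37, 77, 79, 82, 60, 85], target index=5
L1: h(45,84)=(45*31+84)%997=482 [pair 0] h(37,77)=(37*31+77)%997=227 [pair 1] h(79,82)=(79*31+82)%997=537 [pair 2] h(60,85)=(60*31+85)%997=948 [pair 3] -> [482, 227, 537, 948]
  Sibling for proof at L0: 79
L2: h(482,227)=(482*31+227)%997=214 [pair 0] h(537,948)=(537*31+948)%997=646 [pair 1] -> [214, 646]
  Sibling for proof at L1: 948
L3: h(214,646)=(214*31+646)%997=301 [pair 0] -> [301]
  Sibling for proof at L2: 214
Root: 301
Proof path (sibling hashes from leaf to root): [79, 948, 214]

Answer: 79 948 214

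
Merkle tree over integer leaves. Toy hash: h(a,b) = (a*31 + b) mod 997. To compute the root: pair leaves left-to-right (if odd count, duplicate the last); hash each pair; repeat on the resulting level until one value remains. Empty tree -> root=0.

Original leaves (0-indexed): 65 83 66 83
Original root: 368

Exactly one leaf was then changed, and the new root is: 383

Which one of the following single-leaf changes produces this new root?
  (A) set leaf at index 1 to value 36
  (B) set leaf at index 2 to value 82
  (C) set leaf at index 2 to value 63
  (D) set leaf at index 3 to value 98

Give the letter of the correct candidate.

Answer: D

Derivation:
Original leaves: [65, 83, 66, 83]
Target new root: 383
Try each candidate change and compute the resulting root:
Candidate A: set leaf[1] = 36 -> leaves = [65, 36, 66, 83]
  L0: [65, 36, 66, 83]
  L1: h(65,36)=(65*31+36)%997=57 h(66,83)=(66*31+83)%997=135 -> [57, 135]
  L2: h(57,135)=(57*31+135)%997=905 -> [905]
  root = 905 != target 383
Candidate B: set leaf[2] = 82 -> leaves = [65, 83, 82, 83]
  L0: [65, 83, 82, 83]
  L1: h(65,83)=(65*31+83)%997=104 h(82,83)=(82*31+83)%997=631 -> [104, 631]
  L2: h(104,631)=(104*31+631)%997=864 -> [864]
  root = 864 != target 383
Candidate C: set leaf[2] = 63 -> leaves = [65, 83, 63, 83]
  L0: [65, 83, 63, 83]
  L1: h(65,83)=(65*31+83)%997=104 h(63,83)=(63*31+83)%997=42 -> [104, 42]
  L2: h(104,42)=(104*31+42)%997=275 -> [275]
  root = 275 != target 383
Candidate D: set leaf[3] = 98 -> leaves = [65, 83, 66, 98]
  L0: [65, 83, 66, 98]
  L1: h(65,83)=(65*31+83)%997=104 h(66,98)=(66*31+98)%997=150 -> [104, 150]
  L2: h(104,150)=(104*31+150)%997=383 -> [383]
  root = 383 == target 383  ** MATCH **
Candidate D produces the target root.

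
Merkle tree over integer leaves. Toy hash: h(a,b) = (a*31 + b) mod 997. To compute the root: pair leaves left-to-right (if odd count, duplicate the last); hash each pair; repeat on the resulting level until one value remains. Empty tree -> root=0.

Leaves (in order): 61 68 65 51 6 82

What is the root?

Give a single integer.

L0: [61, 68, 65, 51, 6, 82]
L1: h(61,68)=(61*31+68)%997=962 h(65,51)=(65*31+51)%997=72 h(6,82)=(6*31+82)%997=268 -> [962, 72, 268]
L2: h(962,72)=(962*31+72)%997=981 h(268,268)=(268*31+268)%997=600 -> [981, 600]
L3: h(981,600)=(981*31+600)%997=104 -> [104]

Answer: 104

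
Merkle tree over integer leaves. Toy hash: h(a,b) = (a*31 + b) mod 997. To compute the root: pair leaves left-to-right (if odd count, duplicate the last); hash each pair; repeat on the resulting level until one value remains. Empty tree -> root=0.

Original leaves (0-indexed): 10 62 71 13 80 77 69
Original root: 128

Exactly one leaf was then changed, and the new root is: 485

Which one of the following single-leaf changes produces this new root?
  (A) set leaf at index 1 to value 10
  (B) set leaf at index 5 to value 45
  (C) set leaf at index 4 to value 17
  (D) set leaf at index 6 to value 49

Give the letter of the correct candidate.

Answer: D

Derivation:
Original leaves: [10, 62, 71, 13, 80, 77, 69]
Target new root: 485
Try each candidate change and compute the resulting root:
Candidate A: set leaf[1] = 10 -> leaves = [10, 10, 71, 13, 80, 77, 69]
  L0: [10, 10, 71, 13, 80, 77, 69]
  L1: h(10,10)=(10*31+10)%997=320 h(71,13)=(71*31+13)%997=220 h(80,77)=(80*31+77)%997=563 h(69,69)=(69*31+69)%997=214 -> [320, 220, 563, 214]
  L2: h(320,220)=(320*31+220)%997=170 h(563,214)=(563*31+214)%997=718 -> [170, 718]
  L3: h(170,718)=(170*31+718)%997=6 -> [6]
  root = 6 != target 485
Candidate B: set leaf[5] = 45 -> leaves = [10, 62, 71, 13, 80, 45, 69]
  L0: [10, 62, 71, 13, 80, 45, 69]
  L1: h(10,62)=(10*31+62)%997=372 h(71,13)=(71*31+13)%997=220 h(80,45)=(80*31+45)%997=531 h(69,69)=(69*31+69)%997=214 -> [372, 220, 531, 214]
  L2: h(372,220)=(372*31+220)%997=785 h(531,214)=(531*31+214)%997=723 -> [785, 723]
  L3: h(785,723)=(785*31+723)%997=133 -> [133]
  root = 133 != target 485
Candidate C: set leaf[4] = 17 -> leaves = [10, 62, 71, 13, 17, 77, 69]
  L0: [10, 62, 71, 13, 17, 77, 69]
  L1: h(10,62)=(10*31+62)%997=372 h(71,13)=(71*31+13)%997=220 h(17,77)=(17*31+77)%997=604 h(69,69)=(69*31+69)%997=214 -> [372, 220, 604, 214]
  L2: h(372,220)=(372*31+220)%997=785 h(604,214)=(604*31+214)%997=992 -> [785, 992]
  L3: h(785,992)=(785*31+992)%997=402 -> [402]
  root = 402 != target 485
Candidate D: set leaf[6] = 49 -> leaves = [10, 62, 71, 13, 80, 77, 49]
  L0: [10, 62, 71, 13, 80, 77, 49]
  L1: h(10,62)=(10*31+62)%997=372 h(71,13)=(71*31+13)%997=220 h(80,77)=(80*31+77)%997=563 h(49,49)=(49*31+49)%997=571 -> [372, 220, 563, 571]
  L2: h(372,220)=(372*31+220)%997=785 h(563,571)=(563*31+571)%997=78 -> [785, 78]
  L3: h(785,78)=(785*31+78)%997=485 -> [485]
  root = 485 == target 485  ** MATCH **
Candidate D produces the target root.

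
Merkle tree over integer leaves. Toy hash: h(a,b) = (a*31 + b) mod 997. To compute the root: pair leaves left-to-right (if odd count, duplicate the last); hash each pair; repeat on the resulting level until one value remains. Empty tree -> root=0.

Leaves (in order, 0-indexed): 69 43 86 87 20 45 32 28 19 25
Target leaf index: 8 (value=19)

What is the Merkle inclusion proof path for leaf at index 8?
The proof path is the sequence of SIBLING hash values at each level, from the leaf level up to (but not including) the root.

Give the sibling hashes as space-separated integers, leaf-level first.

L0 (leaves): [69, 43, 86, 87, 20, 45, 32, 28, 19, 25], target index=8
L1: h(69,43)=(69*31+43)%997=188 [pair 0] h(86,87)=(86*31+87)%997=759 [pair 1] h(20,45)=(20*31+45)%997=665 [pair 2] h(32,28)=(32*31+28)%997=23 [pair 3] h(19,25)=(19*31+25)%997=614 [pair 4] -> [188, 759, 665, 23, 614]
  Sibling for proof at L0: 25
L2: h(188,759)=(188*31+759)%997=605 [pair 0] h(665,23)=(665*31+23)%997=698 [pair 1] h(614,614)=(614*31+614)%997=705 [pair 2] -> [605, 698, 705]
  Sibling for proof at L1: 614
L3: h(605,698)=(605*31+698)%997=510 [pair 0] h(705,705)=(705*31+705)%997=626 [pair 1] -> [510, 626]
  Sibling for proof at L2: 705
L4: h(510,626)=(510*31+626)%997=484 [pair 0] -> [484]
  Sibling for proof at L3: 510
Root: 484
Proof path (sibling hashes from leaf to root): [25, 614, 705, 510]

Answer: 25 614 705 510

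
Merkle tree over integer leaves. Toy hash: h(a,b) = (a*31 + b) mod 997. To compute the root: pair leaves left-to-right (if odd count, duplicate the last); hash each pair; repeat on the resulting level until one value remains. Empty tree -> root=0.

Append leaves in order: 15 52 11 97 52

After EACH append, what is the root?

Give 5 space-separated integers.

Answer: 15 517 427 513 358

Derivation:
After append 15 (leaves=[15]):
  L0: [15]
  root=15
After append 52 (leaves=[15, 52]):
  L0: [15, 52]
  L1: h(15,52)=(15*31+52)%997=517 -> [517]
  root=517
After append 11 (leaves=[15, 52, 11]):
  L0: [15, 52, 11]
  L1: h(15,52)=(15*31+52)%997=517 h(11,11)=(11*31+11)%997=352 -> [517, 352]
  L2: h(517,352)=(517*31+352)%997=427 -> [427]
  root=427
After append 97 (leaves=[15, 52, 11, 97]):
  L0: [15, 52, 11, 97]
  L1: h(15,52)=(15*31+52)%997=517 h(11,97)=(11*31+97)%997=438 -> [517, 438]
  L2: h(517,438)=(517*31+438)%997=513 -> [513]
  root=513
After append 52 (leaves=[15, 52, 11, 97, 52]):
  L0: [15, 52, 11, 97, 52]
  L1: h(15,52)=(15*31+52)%997=517 h(11,97)=(11*31+97)%997=438 h(52,52)=(52*31+52)%997=667 -> [517, 438, 667]
  L2: h(517,438)=(517*31+438)%997=513 h(667,667)=(667*31+667)%997=407 -> [513, 407]
  L3: h(513,407)=(513*31+407)%997=358 -> [358]
  root=358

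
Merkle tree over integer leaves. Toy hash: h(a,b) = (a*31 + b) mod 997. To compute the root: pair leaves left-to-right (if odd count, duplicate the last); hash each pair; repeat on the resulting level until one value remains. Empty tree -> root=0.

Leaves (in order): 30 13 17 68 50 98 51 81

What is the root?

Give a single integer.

Answer: 358

Derivation:
L0: [30, 13, 17, 68, 50, 98, 51, 81]
L1: h(30,13)=(30*31+13)%997=943 h(17,68)=(17*31+68)%997=595 h(50,98)=(50*31+98)%997=651 h(51,81)=(51*31+81)%997=665 -> [943, 595, 651, 665]
L2: h(943,595)=(943*31+595)%997=915 h(651,665)=(651*31+665)%997=906 -> [915, 906]
L3: h(915,906)=(915*31+906)%997=358 -> [358]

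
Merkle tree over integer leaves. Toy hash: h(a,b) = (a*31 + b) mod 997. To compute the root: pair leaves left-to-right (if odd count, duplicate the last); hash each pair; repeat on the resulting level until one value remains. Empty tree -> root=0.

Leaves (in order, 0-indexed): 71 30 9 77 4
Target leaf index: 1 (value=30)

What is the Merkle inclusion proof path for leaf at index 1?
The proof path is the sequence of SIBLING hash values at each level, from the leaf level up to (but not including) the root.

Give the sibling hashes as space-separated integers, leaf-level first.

L0 (leaves): [71, 30, 9, 77, 4], target index=1
L1: h(71,30)=(71*31+30)%997=237 [pair 0] h(9,77)=(9*31+77)%997=356 [pair 1] h(4,4)=(4*31+4)%997=128 [pair 2] -> [237, 356, 128]
  Sibling for proof at L0: 71
L2: h(237,356)=(237*31+356)%997=724 [pair 0] h(128,128)=(128*31+128)%997=108 [pair 1] -> [724, 108]
  Sibling for proof at L1: 356
L3: h(724,108)=(724*31+108)%997=618 [pair 0] -> [618]
  Sibling for proof at L2: 108
Root: 618
Proof path (sibling hashes from leaf to root): [71, 356, 108]

Answer: 71 356 108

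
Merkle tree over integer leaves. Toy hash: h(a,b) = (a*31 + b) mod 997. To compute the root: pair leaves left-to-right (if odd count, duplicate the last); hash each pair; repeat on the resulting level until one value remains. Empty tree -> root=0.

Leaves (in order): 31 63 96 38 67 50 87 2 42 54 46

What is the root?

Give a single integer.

L0: [31, 63, 96, 38, 67, 50, 87, 2, 42, 54, 46]
L1: h(31,63)=(31*31+63)%997=27 h(96,38)=(96*31+38)%997=23 h(67,50)=(67*31+50)%997=133 h(87,2)=(87*31+2)%997=705 h(42,54)=(42*31+54)%997=359 h(46,46)=(46*31+46)%997=475 -> [27, 23, 133, 705, 359, 475]
L2: h(27,23)=(27*31+23)%997=860 h(133,705)=(133*31+705)%997=840 h(359,475)=(359*31+475)%997=637 -> [860, 840, 637]
L3: h(860,840)=(860*31+840)%997=581 h(637,637)=(637*31+637)%997=444 -> [581, 444]
L4: h(581,444)=(581*31+444)%997=509 -> [509]

Answer: 509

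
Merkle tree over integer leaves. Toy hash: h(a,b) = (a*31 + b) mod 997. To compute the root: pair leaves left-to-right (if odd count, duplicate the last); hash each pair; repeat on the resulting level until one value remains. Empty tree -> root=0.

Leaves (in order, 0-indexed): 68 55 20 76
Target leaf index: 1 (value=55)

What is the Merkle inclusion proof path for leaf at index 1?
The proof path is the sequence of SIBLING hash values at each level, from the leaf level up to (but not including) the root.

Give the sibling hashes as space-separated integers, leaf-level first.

Answer: 68 696

Derivation:
L0 (leaves): [68, 55, 20, 76], target index=1
L1: h(68,55)=(68*31+55)%997=169 [pair 0] h(20,76)=(20*31+76)%997=696 [pair 1] -> [169, 696]
  Sibling for proof at L0: 68
L2: h(169,696)=(169*31+696)%997=950 [pair 0] -> [950]
  Sibling for proof at L1: 696
Root: 950
Proof path (sibling hashes from leaf to root): [68, 696]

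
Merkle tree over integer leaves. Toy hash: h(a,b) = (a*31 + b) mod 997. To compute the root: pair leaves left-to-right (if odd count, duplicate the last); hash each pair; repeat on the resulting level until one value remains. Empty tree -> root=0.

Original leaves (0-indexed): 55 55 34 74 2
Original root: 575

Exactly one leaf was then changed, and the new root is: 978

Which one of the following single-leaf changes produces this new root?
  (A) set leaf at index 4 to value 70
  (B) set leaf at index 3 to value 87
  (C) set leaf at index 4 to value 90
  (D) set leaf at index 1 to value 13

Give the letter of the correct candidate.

Answer: B

Derivation:
Original leaves: [55, 55, 34, 74, 2]
Target new root: 978
Try each candidate change and compute the resulting root:
Candidate A: set leaf[4] = 70 -> leaves = [55, 55, 34, 74, 70]
  L0: [55, 55, 34, 74, 70]
  L1: h(55,55)=(55*31+55)%997=763 h(34,74)=(34*31+74)%997=131 h(70,70)=(70*31+70)%997=246 -> [763, 131, 246]
  L2: h(763,131)=(763*31+131)%997=853 h(246,246)=(246*31+246)%997=893 -> [853, 893]
  L3: h(853,893)=(853*31+893)%997=417 -> [417]
  root = 417 != target 978
Candidate B: set leaf[3] = 87 -> leaves = [55, 55, 34, 87, 2]
  L0: [55, 55, 34, 87, 2]
  L1: h(55,55)=(55*31+55)%997=763 h(34,87)=(34*31+87)%997=144 h(2,2)=(2*31+2)%997=64 -> [763, 144, 64]
  L2: h(763,144)=(763*31+144)%997=866 h(64,64)=(64*31+64)%997=54 -> [866, 54]
  L3: h(866,54)=(866*31+54)%997=978 -> [978]
  root = 978 == target 978  ** MATCH **
Candidate C: set leaf[4] = 90 -> leaves = [55, 55, 34, 74, 90]
  L0: [55, 55, 34, 74, 90]
  L1: h(55,55)=(55*31+55)%997=763 h(34,74)=(34*31+74)%997=131 h(90,90)=(90*31+90)%997=886 -> [763, 131, 886]
  L2: h(763,131)=(763*31+131)%997=853 h(886,886)=(886*31+886)%997=436 -> [853, 436]
  L3: h(853,436)=(853*31+436)%997=957 -> [957]
  root = 957 != target 978
Candidate D: set leaf[1] = 13 -> leaves = [55, 13, 34, 74, 2]
  L0: [55, 13, 34, 74, 2]
  L1: h(55,13)=(55*31+13)%997=721 h(34,74)=(34*31+74)%997=131 h(2,2)=(2*31+2)%997=64 -> [721, 131, 64]
  L2: h(721,131)=(721*31+131)%997=548 h(64,64)=(64*31+64)%997=54 -> [548, 54]
  L3: h(548,54)=(548*31+54)%997=93 -> [93]
  root = 93 != target 978
Candidate B produces the target root.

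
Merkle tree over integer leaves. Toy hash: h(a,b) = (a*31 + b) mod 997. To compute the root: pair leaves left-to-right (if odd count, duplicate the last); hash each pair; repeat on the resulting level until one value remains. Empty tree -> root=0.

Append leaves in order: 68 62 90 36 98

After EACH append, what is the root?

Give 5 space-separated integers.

After append 68 (leaves=[68]):
  L0: [68]
  root=68
After append 62 (leaves=[68, 62]):
  L0: [68, 62]
  L1: h(68,62)=(68*31+62)%997=176 -> [176]
  root=176
After append 90 (leaves=[68, 62, 90]):
  L0: [68, 62, 90]
  L1: h(68,62)=(68*31+62)%997=176 h(90,90)=(90*31+90)%997=886 -> [176, 886]
  L2: h(176,886)=(176*31+886)%997=360 -> [360]
  root=360
After append 36 (leaves=[68, 62, 90, 36]):
  L0: [68, 62, 90, 36]
  L1: h(68,62)=(68*31+62)%997=176 h(90,36)=(90*31+36)%997=832 -> [176, 832]
  L2: h(176,832)=(176*31+832)%997=306 -> [306]
  root=306
After append 98 (leaves=[68, 62, 90, 36, 98]):
  L0: [68, 62, 90, 36, 98]
  L1: h(68,62)=(68*31+62)%997=176 h(90,36)=(90*31+36)%997=832 h(98,98)=(98*31+98)%997=145 -> [176, 832, 145]
  L2: h(176,832)=(176*31+832)%997=306 h(145,145)=(145*31+145)%997=652 -> [306, 652]
  L3: h(306,652)=(306*31+652)%997=168 -> [168]
  root=168

Answer: 68 176 360 306 168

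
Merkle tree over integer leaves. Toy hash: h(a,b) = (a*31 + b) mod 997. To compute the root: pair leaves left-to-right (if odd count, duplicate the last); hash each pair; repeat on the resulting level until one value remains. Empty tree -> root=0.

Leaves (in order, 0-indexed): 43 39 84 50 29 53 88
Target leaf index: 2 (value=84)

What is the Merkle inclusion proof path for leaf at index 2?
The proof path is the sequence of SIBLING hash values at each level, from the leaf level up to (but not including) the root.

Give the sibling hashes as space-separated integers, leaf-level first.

L0 (leaves): [43, 39, 84, 50, 29, 53, 88], target index=2
L1: h(43,39)=(43*31+39)%997=375 [pair 0] h(84,50)=(84*31+50)%997=660 [pair 1] h(29,53)=(29*31+53)%997=952 [pair 2] h(88,88)=(88*31+88)%997=822 [pair 3] -> [375, 660, 952, 822]
  Sibling for proof at L0: 50
L2: h(375,660)=(375*31+660)%997=321 [pair 0] h(952,822)=(952*31+822)%997=424 [pair 1] -> [321, 424]
  Sibling for proof at L1: 375
L3: h(321,424)=(321*31+424)%997=405 [pair 0] -> [405]
  Sibling for proof at L2: 424
Root: 405
Proof path (sibling hashes from leaf to root): [50, 375, 424]

Answer: 50 375 424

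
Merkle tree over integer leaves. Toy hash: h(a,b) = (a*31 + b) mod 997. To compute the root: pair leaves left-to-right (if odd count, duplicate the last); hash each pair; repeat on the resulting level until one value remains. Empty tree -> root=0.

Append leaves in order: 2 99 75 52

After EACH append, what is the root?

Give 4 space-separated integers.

Answer: 2 161 412 389

Derivation:
After append 2 (leaves=[2]):
  L0: [2]
  root=2
After append 99 (leaves=[2, 99]):
  L0: [2, 99]
  L1: h(2,99)=(2*31+99)%997=161 -> [161]
  root=161
After append 75 (leaves=[2, 99, 75]):
  L0: [2, 99, 75]
  L1: h(2,99)=(2*31+99)%997=161 h(75,75)=(75*31+75)%997=406 -> [161, 406]
  L2: h(161,406)=(161*31+406)%997=412 -> [412]
  root=412
After append 52 (leaves=[2, 99, 75, 52]):
  L0: [2, 99, 75, 52]
  L1: h(2,99)=(2*31+99)%997=161 h(75,52)=(75*31+52)%997=383 -> [161, 383]
  L2: h(161,383)=(161*31+383)%997=389 -> [389]
  root=389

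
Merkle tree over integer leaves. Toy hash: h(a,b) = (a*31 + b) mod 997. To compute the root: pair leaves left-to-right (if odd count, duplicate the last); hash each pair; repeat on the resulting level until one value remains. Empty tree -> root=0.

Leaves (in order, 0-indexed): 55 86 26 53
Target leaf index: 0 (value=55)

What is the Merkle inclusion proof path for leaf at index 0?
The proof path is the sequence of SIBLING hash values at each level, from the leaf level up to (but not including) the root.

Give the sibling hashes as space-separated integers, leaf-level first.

Answer: 86 859

Derivation:
L0 (leaves): [55, 86, 26, 53], target index=0
L1: h(55,86)=(55*31+86)%997=794 [pair 0] h(26,53)=(26*31+53)%997=859 [pair 1] -> [794, 859]
  Sibling for proof at L0: 86
L2: h(794,859)=(794*31+859)%997=548 [pair 0] -> [548]
  Sibling for proof at L1: 859
Root: 548
Proof path (sibling hashes from leaf to root): [86, 859]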